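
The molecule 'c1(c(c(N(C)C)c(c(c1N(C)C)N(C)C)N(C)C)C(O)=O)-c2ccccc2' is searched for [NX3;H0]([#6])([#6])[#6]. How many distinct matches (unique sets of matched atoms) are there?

4

[NX3;H0]([#6])([#6])[#6] is the SMARTS for a tertiary amine: a trivalent nitrogen with no H, bonded to three carbons.
The molecule carries 4 separate instances of a dimethylamino group (-N(CH3)2) meeting every constraint; each maps to a distinct set of atoms, giving 4 matches.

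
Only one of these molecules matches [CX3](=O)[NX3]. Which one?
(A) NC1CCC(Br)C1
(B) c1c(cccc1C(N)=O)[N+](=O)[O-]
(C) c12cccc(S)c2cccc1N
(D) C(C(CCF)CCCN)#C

B

[CX3](=O)[NX3] describes a carbonyl carbon bonded to a trivalent nitrogen (an amide).
(A) has a primary amino group (-NH2) but the -NH2 is not attached to a carbonyl carbon.
(B) contains a primary amide (-C(=O)NH2), which satisfies every atom and bond constraint.
(C) has a primary amino group (-NH2) but the -NH2 is not attached to a carbonyl carbon.
(D) has a primary amino group (-NH2) but the -NH2 is not attached to a carbonyl carbon.
So the answer is (B).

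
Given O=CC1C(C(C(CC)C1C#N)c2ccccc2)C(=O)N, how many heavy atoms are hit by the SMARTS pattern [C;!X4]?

The query [C;!X4] means: aliphatic carbon that does not have four total connections.
Check the 20 heavy atoms by environment: 7× C (X4) → no; 2× C (X3) → match; 2× O (X1) → no; 1× N (X3) → no; 1× C (X2) → match; 1× N (X1) → no; 6× c (aromatic, X3) → no.
Summing the matching environments: 2 + 1 = 3 matching atoms.

3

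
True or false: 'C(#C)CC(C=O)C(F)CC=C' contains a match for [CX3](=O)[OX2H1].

The pattern [CX3](=O)[OX2H1] describes an sp2 carbon double-bonded to O and single-bonded to an -OH oxygen — a carboxylic acid.
The closest candidate here is an aldehyde (-CHO), but there is no singly-bonded oxygen on the carbonyl carbon. No other fragment satisfies the full query, so there is no match.

False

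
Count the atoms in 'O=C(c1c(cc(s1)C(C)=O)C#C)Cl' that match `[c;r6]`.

The query [c;r6] means: aromatic carbon that belongs to a six-membered ring.
Check the 13 heavy atoms by environment: 1× s (aromatic, in 5-ring) → no; 4× c (aromatic, in 5-ring) → no; 5× C (acyclic) → no; 2× O (acyclic) → no; 1× Cl (acyclic) → no.
No environment satisfies the query, so 0 matching atoms.

0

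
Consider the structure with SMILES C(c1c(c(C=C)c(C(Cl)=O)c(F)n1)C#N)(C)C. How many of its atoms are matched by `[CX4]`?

The query [CX4] means: C with X4: aliphatic carbon with exactly 4 total connections (bonds + H).
Check the 17 heavy atoms by environment: 1× n (aromatic, X2) → no; 5× c (aromatic, X3) → no; 3× C (X3) → no; 3× C (X4) → match; 1× C (X2) → no; 1× N (X1) → no; 1× O (X1) → no; 1× Cl (X1) → no; 1× F (X1) → no.
That gives 3 matching atoms.

3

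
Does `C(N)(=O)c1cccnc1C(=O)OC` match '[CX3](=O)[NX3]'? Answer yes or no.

Yes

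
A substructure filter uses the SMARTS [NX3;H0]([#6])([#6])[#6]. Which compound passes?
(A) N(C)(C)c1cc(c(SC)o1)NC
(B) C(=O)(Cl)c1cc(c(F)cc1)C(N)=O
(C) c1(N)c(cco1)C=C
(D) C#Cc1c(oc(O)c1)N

[NX3;H0]([#6])([#6])[#6] describes a trivalent nitrogen with no H, bonded to three carbons (a tertiary amine).
(A) contains a dimethylamino group (-N(CH3)2), which satisfies every atom and bond constraint.
(B) has a primary amide (-C(=O)NH2) but the amide nitrogen has H2 and only one carbon neighbour.
(C) has a primary amino group (-NH2) but the nitrogen has H2, not H0 with three carbons.
(D) has a primary amino group (-NH2) but the nitrogen has H2, not H0 with three carbons.
So the answer is (A).

A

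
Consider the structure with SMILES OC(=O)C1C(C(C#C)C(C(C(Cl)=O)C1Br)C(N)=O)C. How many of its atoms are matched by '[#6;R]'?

Check the 19 heavy atoms by environment: 6× C (in 6-ring) → match; 6× C (acyclic) → no; 4× O (acyclic) → no; 1× N (acyclic) → no; 1× Br (acyclic) → no; 1× Cl (acyclic) → no.
That gives 6 matching atoms.

6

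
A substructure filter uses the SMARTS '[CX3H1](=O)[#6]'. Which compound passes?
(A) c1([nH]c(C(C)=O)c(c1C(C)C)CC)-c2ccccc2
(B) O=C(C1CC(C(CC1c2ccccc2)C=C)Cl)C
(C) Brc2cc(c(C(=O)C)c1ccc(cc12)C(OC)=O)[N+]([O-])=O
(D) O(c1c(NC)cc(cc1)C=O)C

D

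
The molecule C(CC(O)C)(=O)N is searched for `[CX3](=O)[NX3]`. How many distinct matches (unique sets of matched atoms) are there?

1

[CX3](=O)[NX3] is the SMARTS for an amide: a carbonyl carbon bonded to a trivalent nitrogen.
Exactly one fragment in the molecule meets all constraints, giving 1 match.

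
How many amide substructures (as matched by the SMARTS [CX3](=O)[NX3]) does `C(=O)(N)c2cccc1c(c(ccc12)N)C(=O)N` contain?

2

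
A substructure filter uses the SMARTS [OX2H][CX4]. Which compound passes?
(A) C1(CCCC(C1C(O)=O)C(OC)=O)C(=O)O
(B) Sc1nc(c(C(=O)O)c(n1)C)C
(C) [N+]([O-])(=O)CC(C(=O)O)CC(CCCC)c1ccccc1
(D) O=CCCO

D

[OX2H][CX4] describes a hydroxyl oxygen bound to an sp3 (X4) carbon (an aliphatic alcohol).
(A) has a carboxylic acid group (-C(=O)OH) but the -OH is on a CX3 carbonyl carbon, not a CX4 carbon.
(B) has a carboxylic acid group (-C(=O)OH) but the -OH is on a CX3 carbonyl carbon, not a CX4 carbon.
(C) has a carboxylic acid group (-C(=O)OH) but the -OH is on a CX3 carbonyl carbon, not a CX4 carbon.
(D) contains a hydroxyl group (-OH), which satisfies every atom and bond constraint.
So the answer is (D).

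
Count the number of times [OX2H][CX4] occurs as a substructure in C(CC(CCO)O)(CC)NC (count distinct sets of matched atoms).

2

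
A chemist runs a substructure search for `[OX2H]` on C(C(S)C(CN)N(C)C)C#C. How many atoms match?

Check the 11 heavy atoms by environment: 2× C (H2, X4) → no; 2× C (H1, X4) → no; 1× N (H2, X3) → no; 1× C (H0, X2) → no; 1× C (H1, X2) → no; 1× N (H0, X3) → no; 2× C (H3, X4) → no; 1× S (H1, X2) → no.
No environment satisfies the query, so 0 matching atoms.

0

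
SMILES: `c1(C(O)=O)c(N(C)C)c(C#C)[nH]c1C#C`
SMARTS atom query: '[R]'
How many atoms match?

5

Check the 15 heavy atoms by environment: 1× n (aromatic, in 5-ring) → match; 4× c (aromatic, in 5-ring) → match; 1× N (acyclic) → no; 7× C (acyclic) → no; 2× O (acyclic) → no.
Summing the matching environments: 1 + 4 = 5 matching atoms.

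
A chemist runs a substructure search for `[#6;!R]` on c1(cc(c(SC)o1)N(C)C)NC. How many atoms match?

4

The query [#6;!R] means: carbon not in any ring.
Check the 12 heavy atoms by environment: 1× o (aromatic, in 5-ring) → no; 4× c (aromatic, in 5-ring) → no; 2× N (acyclic) → no; 4× C (acyclic) → match; 1× S (acyclic) → no.
That gives 4 matching atoms.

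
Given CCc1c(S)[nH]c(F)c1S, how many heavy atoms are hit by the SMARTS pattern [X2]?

2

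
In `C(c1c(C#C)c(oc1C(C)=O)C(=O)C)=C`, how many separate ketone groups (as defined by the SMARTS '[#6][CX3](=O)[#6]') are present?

2

[#6][CX3](=O)[#6] is the SMARTS for a ketone: a carbonyl carbon (no H) flanked by two carbons.
The molecule carries 2 separate instances of an acetyl/ketone group (-C(=O)CH3) meeting every constraint; each maps to a distinct set of atoms, giving 2 matches.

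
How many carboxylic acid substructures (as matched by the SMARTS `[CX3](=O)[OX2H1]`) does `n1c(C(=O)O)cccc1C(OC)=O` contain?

1

[CX3](=O)[OX2H1] is the SMARTS for a carboxylic acid: an sp2 carbon double-bonded to O and single-bonded to an -OH oxygen.
Exactly one fragment in the molecule meets all constraints, giving 1 match.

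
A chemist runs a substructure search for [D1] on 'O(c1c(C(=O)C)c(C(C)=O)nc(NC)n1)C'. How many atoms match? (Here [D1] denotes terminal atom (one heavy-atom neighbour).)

6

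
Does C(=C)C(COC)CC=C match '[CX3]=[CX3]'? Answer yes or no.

Yes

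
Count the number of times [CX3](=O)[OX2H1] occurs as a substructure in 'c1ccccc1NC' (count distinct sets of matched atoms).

0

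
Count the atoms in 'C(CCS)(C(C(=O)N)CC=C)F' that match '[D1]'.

5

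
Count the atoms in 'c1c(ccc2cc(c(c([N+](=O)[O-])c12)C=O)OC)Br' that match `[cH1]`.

4

The query [cH1] means: aromatic carbon bearing exactly one hydrogen.
Check the 18 heavy atoms by environment: 6× c (aromatic, H0) → no; 4× c (aromatic, H1) → match; 3× O (H0) → no; 1× C (H3) → no; 1× C (H1) → no; 1× Br (H0) → no; 1× N (charge +1, H0) → no; 1× O (charge -1, H0) → no.
That gives 4 matching atoms.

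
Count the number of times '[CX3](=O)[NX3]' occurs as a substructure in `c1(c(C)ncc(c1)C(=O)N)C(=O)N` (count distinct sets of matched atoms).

2

[CX3](=O)[NX3] is the SMARTS for an amide: a carbonyl carbon bonded to a trivalent nitrogen.
The molecule carries 2 separate instances of a primary amide (-C(=O)NH2) meeting every constraint; each maps to a distinct set of atoms, giving 2 matches.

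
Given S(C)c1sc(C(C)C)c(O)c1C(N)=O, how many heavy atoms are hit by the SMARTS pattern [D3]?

6

The query [D3] means: atom with exactly three heavy-atom neighbours.
Check the 14 heavy atoms by environment: 1× s (aromatic, D2) → no; 4× c (aromatic, D3) → match; 1× S (D2) → no; 3× C (D1) → no; 2× O (D1) → no; 2× C (D3) → match; 1× N (D1) → no.
Summing the matching environments: 4 + 2 = 6 matching atoms.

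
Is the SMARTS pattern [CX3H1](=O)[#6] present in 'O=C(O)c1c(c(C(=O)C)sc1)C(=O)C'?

No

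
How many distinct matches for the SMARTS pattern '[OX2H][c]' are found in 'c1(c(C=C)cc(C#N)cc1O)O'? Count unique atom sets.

[OX2H][c] is the SMARTS for a phenol: a hydroxyl oxygen attached to an aromatic carbon.
The molecule carries 2 separate instances of a hydroxyl group (-OH) meeting every constraint; each maps to a distinct set of atoms, giving 2 matches.

2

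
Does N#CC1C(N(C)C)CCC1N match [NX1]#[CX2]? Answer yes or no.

Yes

The pattern [NX1]#[CX2] describes a nitrogen triple-bonded to a two-connected carbon — a nitrile.
The molecule carries a nitrile (-C#N), whose atoms satisfy every constraint of the query, so the pattern matches.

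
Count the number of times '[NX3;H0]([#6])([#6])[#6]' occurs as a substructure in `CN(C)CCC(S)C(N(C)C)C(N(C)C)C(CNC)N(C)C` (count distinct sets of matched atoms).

[NX3;H0]([#6])([#6])[#6] is the SMARTS for a tertiary amine: a trivalent nitrogen with no H, bonded to three carbons.
The molecule carries 4 separate instances of a dimethylamino group (-N(CH3)2) meeting every constraint; each maps to a distinct set of atoms, giving 4 matches.

4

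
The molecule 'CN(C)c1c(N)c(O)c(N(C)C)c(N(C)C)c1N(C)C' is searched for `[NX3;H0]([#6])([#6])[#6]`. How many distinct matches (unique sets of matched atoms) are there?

[NX3;H0]([#6])([#6])[#6] is the SMARTS for a tertiary amine: a trivalent nitrogen with no H, bonded to three carbons.
The molecule carries 4 separate instances of a dimethylamino group (-N(CH3)2) meeting every constraint; each maps to a distinct set of atoms, giving 4 matches.

4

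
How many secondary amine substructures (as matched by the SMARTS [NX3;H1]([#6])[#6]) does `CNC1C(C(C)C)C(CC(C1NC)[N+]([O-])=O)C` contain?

2

[NX3;H1]([#6])[#6] is the SMARTS for a secondary amine: a trivalent nitrogen with one H, bonded to two carbons.
The molecule carries 2 separate instances of an N-methylamino group (-NHCH3) meeting every constraint; each maps to a distinct set of atoms, giving 2 matches.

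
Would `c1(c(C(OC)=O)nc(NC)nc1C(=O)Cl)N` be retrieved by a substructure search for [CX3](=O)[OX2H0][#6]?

The pattern [CX3](=O)[OX2H0][#6] describes a carbonyl carbon bonded to an oxygen that is itself bonded to carbon (no H on that O) — an ester.
The molecule carries a methyl-ester group (-C(=O)OCH3), whose atoms satisfy every constraint of the query, so the pattern matches.

Yes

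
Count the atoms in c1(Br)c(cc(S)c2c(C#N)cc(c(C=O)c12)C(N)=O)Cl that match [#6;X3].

12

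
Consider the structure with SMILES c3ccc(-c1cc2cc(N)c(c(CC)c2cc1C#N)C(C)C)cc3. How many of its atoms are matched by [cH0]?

8

The query [cH0] means: aromatic carbon with no attached hydrogen (substituted or ring-fusion).
Check the 24 heavy atoms by environment: 8× c (aromatic, H0) → match; 8× c (aromatic, H1) → no; 1× N (H2) → no; 1× C (H1) → no; 3× C (H3) → no; 1× C (H2) → no; 1× C (H0) → no; 1× N (H0) → no.
That gives 8 matching atoms.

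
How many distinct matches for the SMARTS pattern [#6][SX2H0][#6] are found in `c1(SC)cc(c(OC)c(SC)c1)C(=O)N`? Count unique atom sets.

2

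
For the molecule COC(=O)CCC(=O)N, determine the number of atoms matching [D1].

The query [D1] means: atom with exactly one heavy-atom neighbour (degree 1).
Check the 9 heavy atoms by environment: 2× C (D2) → no; 2× C (D3) → no; 2× O (D1) → match; 1× N (D1) → match; 1× O (D2) → no; 1× C (D1) → match.
Summing the matching environments: 2 + 1 + 1 = 4 matching atoms.

4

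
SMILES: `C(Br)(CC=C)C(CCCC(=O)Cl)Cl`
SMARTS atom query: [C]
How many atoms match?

9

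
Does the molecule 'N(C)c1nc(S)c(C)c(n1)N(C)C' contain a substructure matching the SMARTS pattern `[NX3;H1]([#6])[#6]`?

Yes

The pattern [NX3;H1]([#6])[#6] describes a trivalent nitrogen with one H, bonded to two carbons — a secondary amine.
The molecule carries an N-methylamino group (-NHCH3), whose atoms satisfy every constraint of the query, so the pattern matches.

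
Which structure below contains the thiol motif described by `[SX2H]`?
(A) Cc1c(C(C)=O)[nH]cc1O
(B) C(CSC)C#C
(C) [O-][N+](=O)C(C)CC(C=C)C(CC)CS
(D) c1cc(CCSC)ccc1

[SX2H] describes an aliphatic sulfur with two connections, one being H (a thiol).
(A) has a hydroxyl group (-OH) but it is an -OH, not an -SH.
(B) has a methylthio ether (-SCH3) but the sulfur has H0 (bonded to two carbons), not H1.
(C) contains a thiol (-SH), which satisfies every atom and bond constraint.
(D) has a methylthio ether (-SCH3) but the sulfur has H0 (bonded to two carbons), not H1.
So the answer is (C).

C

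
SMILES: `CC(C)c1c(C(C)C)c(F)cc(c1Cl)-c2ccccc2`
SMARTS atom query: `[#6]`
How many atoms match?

18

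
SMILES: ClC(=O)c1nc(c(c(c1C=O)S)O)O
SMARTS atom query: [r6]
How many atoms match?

6

The query [r6] means: r6 matches atoms in a six-membered ring.
Check the 14 heavy atoms by environment: 1× n (aromatic, in 6-ring) → match; 5× c (aromatic, in 6-ring) → match; 4× O (acyclic) → no; 2× C (acyclic) → no; 1× Cl (acyclic) → no; 1× S (acyclic) → no.
Summing the matching environments: 1 + 5 = 6 matching atoms.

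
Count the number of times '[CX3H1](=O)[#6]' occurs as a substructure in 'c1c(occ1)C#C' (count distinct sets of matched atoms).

0

[CX3H1](=O)[#6] is the SMARTS for an aldehyde: an sp2 carbon with one H, double-bonded to O and single-bonded to carbon.
No fragment in the molecule satisfies every constraint, giving 0 matches.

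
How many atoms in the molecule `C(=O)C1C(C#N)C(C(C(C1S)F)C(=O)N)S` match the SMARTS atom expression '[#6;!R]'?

The query [#6;!R] means: carbon not in any ring.
Check the 16 heavy atoms by environment: 6× C (in 6-ring) → no; 3× C (acyclic) → match; 2× N (acyclic) → no; 1× F (acyclic) → no; 2× O (acyclic) → no; 2× S (acyclic) → no.
That gives 3 matching atoms.

3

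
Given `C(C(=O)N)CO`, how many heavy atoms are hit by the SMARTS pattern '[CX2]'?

0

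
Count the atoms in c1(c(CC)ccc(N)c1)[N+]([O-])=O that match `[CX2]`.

0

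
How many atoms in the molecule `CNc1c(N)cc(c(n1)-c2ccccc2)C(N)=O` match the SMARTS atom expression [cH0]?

5

Check the 18 heavy atoms by environment: 1× n (aromatic, H0) → no; 5× c (aromatic, H0) → match; 6× c (aromatic, H1) → no; 1× N (H1) → no; 1× C (H3) → no; 1× C (H0) → no; 1× O (H0) → no; 2× N (H2) → no.
That gives 5 matching atoms.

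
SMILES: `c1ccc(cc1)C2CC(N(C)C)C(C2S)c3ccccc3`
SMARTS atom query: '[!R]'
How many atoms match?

The query [!R] means: !R matches any atom not in a ring.
Check the 21 heavy atoms by environment: 5× C (in 5-ring) → no; 12× c (aromatic, in 6-ring) → no; 1× N (acyclic) → match; 2× C (acyclic) → match; 1× S (acyclic) → match.
Summing the matching environments: 1 + 2 + 1 = 4 matching atoms.

4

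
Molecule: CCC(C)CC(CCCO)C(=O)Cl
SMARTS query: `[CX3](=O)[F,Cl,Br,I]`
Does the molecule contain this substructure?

Yes

The pattern [CX3](=O)[F,Cl,Br,I] describes a carbonyl carbon bonded to a halogen — an acyl halide.
The molecule carries an acyl chloride (-C(=O)Cl), whose atoms satisfy every constraint of the query, so the pattern matches.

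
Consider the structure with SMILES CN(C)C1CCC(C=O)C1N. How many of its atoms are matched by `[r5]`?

5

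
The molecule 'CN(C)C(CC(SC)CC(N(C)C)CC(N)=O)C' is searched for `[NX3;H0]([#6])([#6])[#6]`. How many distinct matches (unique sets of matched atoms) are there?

2

[NX3;H0]([#6])([#6])[#6] is the SMARTS for a tertiary amine: a trivalent nitrogen with no H, bonded to three carbons.
The molecule carries 2 separate instances of a dimethylamino group (-N(CH3)2) meeting every constraint; each maps to a distinct set of atoms, giving 2 matches.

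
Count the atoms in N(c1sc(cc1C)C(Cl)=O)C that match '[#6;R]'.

4

The query [#6;R] means: carbon that is part of a ring.
Check the 11 heavy atoms by environment: 1× s (aromatic, in 5-ring) → no; 4× c (aromatic, in 5-ring) → match; 3× C (acyclic) → no; 1× O (acyclic) → no; 1× Cl (acyclic) → no; 1× N (acyclic) → no.
That gives 4 matching atoms.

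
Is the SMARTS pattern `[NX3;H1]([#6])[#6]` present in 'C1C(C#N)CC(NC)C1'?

Yes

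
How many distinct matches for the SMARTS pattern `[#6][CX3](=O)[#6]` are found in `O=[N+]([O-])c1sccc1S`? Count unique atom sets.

0

[#6][CX3](=O)[#6] is the SMARTS for a ketone: a carbonyl carbon (no H) flanked by two carbons.
No fragment in the molecule satisfies every constraint, giving 0 matches.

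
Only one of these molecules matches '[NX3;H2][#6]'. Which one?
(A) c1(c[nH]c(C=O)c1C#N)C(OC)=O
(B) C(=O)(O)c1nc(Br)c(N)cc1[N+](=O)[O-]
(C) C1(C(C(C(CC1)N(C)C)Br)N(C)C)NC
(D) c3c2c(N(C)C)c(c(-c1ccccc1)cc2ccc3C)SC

[NX3;H2][#6] describes a trivalent nitrogen with two H attached to carbon (a primary amine).
(A) has a nitrile (-C#N) but the nitrogen is NX1 (triple-bonded), not NX3 with two H.
(B) contains a primary amino group (-NH2), which satisfies every atom and bond constraint.
(C) has a dimethylamino group (-N(CH3)2) but the nitrogen has H0, not H2.
(D) has a dimethylamino group (-N(CH3)2) but the nitrogen has H0, not H2.
So the answer is (B).

B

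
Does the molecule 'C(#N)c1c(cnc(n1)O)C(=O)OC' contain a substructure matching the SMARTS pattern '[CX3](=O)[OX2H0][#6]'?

Yes

The pattern [CX3](=O)[OX2H0][#6] describes a carbonyl carbon bonded to an oxygen that is itself bonded to carbon (no H on that O) — an ester.
The molecule carries a methyl-ester group (-C(=O)OCH3), whose atoms satisfy every constraint of the query, so the pattern matches.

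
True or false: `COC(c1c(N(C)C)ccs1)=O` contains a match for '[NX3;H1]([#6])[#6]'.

The pattern [NX3;H1]([#6])[#6] describes a trivalent nitrogen with one H, bonded to two carbons — a secondary amine.
The closest candidate here is a dimethylamino group (-N(CH3)2), but the nitrogen has H0, not H1. No other fragment satisfies the full query, so there is no match.

False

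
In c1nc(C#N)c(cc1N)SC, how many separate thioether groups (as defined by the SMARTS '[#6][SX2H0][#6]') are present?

1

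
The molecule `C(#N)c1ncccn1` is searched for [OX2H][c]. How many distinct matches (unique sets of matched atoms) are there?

0

[OX2H][c] is the SMARTS for a phenol: a hydroxyl oxygen attached to an aromatic carbon.
No fragment in the molecule satisfies every constraint, giving 0 matches.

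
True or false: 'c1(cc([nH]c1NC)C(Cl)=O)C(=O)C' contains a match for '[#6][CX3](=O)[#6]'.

The pattern [#6][CX3](=O)[#6] describes a carbonyl carbon (no H) flanked by two carbons — a ketone.
The molecule carries an acetyl/ketone group (-C(=O)CH3), whose atoms satisfy every constraint of the query, so the pattern matches.

True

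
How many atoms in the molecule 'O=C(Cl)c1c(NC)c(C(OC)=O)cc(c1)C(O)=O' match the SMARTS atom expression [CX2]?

0

The query [CX2] means: C with X2: aliphatic carbon with exactly 2 total connections.
Check the 18 heavy atoms by environment: 6× c (aromatic, X3) → no; 3× C (X3) → no; 3× O (X1) → no; 1× Cl (X1) → no; 2× O (X2) → no; 1× N (X3) → no; 2× C (X4) → no.
No environment satisfies the query, so 0 matching atoms.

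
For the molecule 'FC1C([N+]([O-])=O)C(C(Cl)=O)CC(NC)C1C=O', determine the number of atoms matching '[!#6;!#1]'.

The query [!#6;!#1] means: not carbon and not hydrogen — any heteroatom.
Check the 17 heavy atoms by environment: 9× C → no; 3× O → match; 1× Cl → match; 1× F → match; 1× N → match; 1× N (charge +1) → match; 1× O (charge -1) → match.
Summing the matching environments: 3 + 1 + 1 + 1 + 1 + 1 = 8 matching atoms.

8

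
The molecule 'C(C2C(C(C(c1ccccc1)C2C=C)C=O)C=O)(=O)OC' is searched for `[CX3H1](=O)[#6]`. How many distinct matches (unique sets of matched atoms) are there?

[CX3H1](=O)[#6] is the SMARTS for an aldehyde: an sp2 carbon with one H, double-bonded to O and single-bonded to carbon.
The molecule carries 2 separate instances of an aldehyde (-CHO) meeting every constraint; each maps to a distinct set of atoms, giving 2 matches.

2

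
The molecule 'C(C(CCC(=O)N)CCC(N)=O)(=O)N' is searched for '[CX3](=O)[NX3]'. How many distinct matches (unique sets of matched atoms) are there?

3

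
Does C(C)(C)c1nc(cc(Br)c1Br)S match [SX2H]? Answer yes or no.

Yes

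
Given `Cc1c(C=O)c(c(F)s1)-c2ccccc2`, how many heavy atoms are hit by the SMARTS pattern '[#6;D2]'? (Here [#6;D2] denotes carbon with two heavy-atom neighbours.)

6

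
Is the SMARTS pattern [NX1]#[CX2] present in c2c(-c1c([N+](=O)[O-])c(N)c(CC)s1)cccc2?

The pattern [NX1]#[CX2] describes a nitrogen triple-bonded to a two-connected carbon — a nitrile.
The closest candidate here is a primary amino group (-NH2), but the nitrogen is NX3 (three connections), not NX1 triple-bonded. No other fragment satisfies the full query, so there is no match.

No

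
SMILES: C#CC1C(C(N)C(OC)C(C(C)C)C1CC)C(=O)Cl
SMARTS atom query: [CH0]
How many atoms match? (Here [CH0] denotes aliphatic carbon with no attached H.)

2

Check the 19 heavy atoms by environment: 8× C (H1) → no; 2× C (H0) → match; 1× N (H2) → no; 2× O (H0) → no; 4× C (H3) → no; 1× Cl (H0) → no; 1× C (H2) → no.
That gives 2 matching atoms.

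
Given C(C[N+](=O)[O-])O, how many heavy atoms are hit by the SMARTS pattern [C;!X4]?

0

The query [C;!X4] means: aliphatic carbon that does not have four total connections.
Check the 6 heavy atoms by environment: 2× C (X4) → no; 1× O (X2) → no; 1× N (charge +1, X3) → no; 1× O (charge -1, X1) → no; 1× O (X1) → no.
No environment satisfies the query, so 0 matching atoms.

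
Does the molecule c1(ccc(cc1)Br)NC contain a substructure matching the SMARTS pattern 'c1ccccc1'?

The pattern c1ccccc1 describes six aromatic carbons in a ring — a benzene ring.
The required atom environment is present in the molecule, so the pattern matches.

Yes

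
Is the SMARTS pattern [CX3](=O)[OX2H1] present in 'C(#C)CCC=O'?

The pattern [CX3](=O)[OX2H1] describes an sp2 carbon double-bonded to O and single-bonded to an -OH oxygen — a carboxylic acid.
The closest candidate here is an aldehyde (-CHO), but there is no singly-bonded oxygen on the carbonyl carbon. No other fragment satisfies the full query, so there is no match.

No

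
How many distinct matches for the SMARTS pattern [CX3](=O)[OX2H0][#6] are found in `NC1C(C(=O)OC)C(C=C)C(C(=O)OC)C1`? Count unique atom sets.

[CX3](=O)[OX2H0][#6] is the SMARTS for an ester: a carbonyl carbon bonded to an oxygen that is itself bonded to carbon (no H on that O).
The molecule carries 2 separate instances of a methyl-ester group (-C(=O)OCH3) meeting every constraint; each maps to a distinct set of atoms, giving 2 matches.

2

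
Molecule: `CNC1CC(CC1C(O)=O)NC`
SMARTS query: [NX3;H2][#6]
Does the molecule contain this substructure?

The pattern [NX3;H2][#6] describes a trivalent nitrogen with two H attached to carbon — a primary amine.
The closest candidate here is an N-methylamino group (-NHCH3), but the nitrogen bears two carbons and only one H (H1), not H2. No other fragment satisfies the full query, so there is no match.

No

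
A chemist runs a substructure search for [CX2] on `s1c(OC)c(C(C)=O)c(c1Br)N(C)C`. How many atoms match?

0

The query [CX2] means: C with X2: aliphatic carbon with exactly 2 total connections.
Check the 14 heavy atoms by environment: 1× s (aromatic, X2) → no; 4× c (aromatic, X3) → no; 1× O (X2) → no; 4× C (X4) → no; 1× Br (X1) → no; 1× N (X3) → no; 1× C (X3) → no; 1× O (X1) → no.
No environment satisfies the query, so 0 matching atoms.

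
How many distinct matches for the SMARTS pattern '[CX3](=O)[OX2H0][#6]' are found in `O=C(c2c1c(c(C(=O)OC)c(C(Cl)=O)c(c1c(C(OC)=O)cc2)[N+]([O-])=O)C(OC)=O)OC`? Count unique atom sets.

4

[CX3](=O)[OX2H0][#6] is the SMARTS for an ester: a carbonyl carbon bonded to an oxygen that is itself bonded to carbon (no H on that O).
The molecule carries 4 separate instances of a methyl-ester group (-C(=O)OCH3) meeting every constraint; each maps to a distinct set of atoms, giving 4 matches.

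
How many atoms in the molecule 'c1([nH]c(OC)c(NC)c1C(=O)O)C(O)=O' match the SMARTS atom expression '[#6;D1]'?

The query [#6;D1] means: carbon bonded to exactly one heavy atom.
Check the 15 heavy atoms by environment: 1× n (aromatic, D2) → no; 4× c (aromatic, D3) → no; 2× C (D3) → no; 4× O (D1) → no; 1× N (D2) → no; 2× C (D1) → match; 1× O (D2) → no.
That gives 2 matching atoms.

2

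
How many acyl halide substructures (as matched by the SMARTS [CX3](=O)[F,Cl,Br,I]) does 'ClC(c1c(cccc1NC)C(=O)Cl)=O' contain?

2

[CX3](=O)[F,Cl,Br,I] is the SMARTS for an acyl halide: a carbonyl carbon bonded to a halogen.
The molecule carries 2 separate instances of an acyl chloride (-C(=O)Cl) meeting every constraint; each maps to a distinct set of atoms, giving 2 matches.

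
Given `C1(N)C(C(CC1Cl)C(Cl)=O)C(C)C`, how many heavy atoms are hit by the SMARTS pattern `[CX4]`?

Check the 13 heavy atoms by environment: 8× C (X4) → match; 2× Cl (X1) → no; 1× N (X3) → no; 1× C (X3) → no; 1× O (X1) → no.
That gives 8 matching atoms.

8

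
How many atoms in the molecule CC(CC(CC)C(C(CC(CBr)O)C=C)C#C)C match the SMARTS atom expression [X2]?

3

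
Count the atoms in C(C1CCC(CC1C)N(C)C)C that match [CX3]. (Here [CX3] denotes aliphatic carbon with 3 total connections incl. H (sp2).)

The query [CX3] means: C with X3: aliphatic carbon with exactly 3 total connections.
Check the 12 heavy atoms by environment: 11× C (X4) → no; 1× N (X3) → no.
No environment satisfies the query, so 0 matching atoms.

0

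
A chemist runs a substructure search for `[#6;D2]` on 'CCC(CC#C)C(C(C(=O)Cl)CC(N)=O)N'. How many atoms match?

4

The query [#6;D2] means: any carbon bonded to exactly two heavy atoms.
Check the 16 heavy atoms by environment: 4× C (D2) → match; 5× C (D3) → no; 2× O (D1) → no; 1× Cl (D1) → no; 2× C (D1) → no; 2× N (D1) → no.
That gives 4 matching atoms.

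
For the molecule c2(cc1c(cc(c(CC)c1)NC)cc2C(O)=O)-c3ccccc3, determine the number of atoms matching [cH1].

Check the 23 heavy atoms by environment: 7× c (aromatic, H0) → no; 9× c (aromatic, H1) → match; 1× C (H0) → no; 1× O (H0) → no; 1× O (H1) → no; 1× N (H1) → no; 2× C (H3) → no; 1× C (H2) → no.
That gives 9 matching atoms.

9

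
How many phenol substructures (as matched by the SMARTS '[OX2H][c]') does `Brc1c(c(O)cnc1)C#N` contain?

1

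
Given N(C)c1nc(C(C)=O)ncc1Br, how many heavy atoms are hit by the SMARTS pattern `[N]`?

1

Check the 12 heavy atoms by environment: 2× n (aromatic) → no; 4× c (aromatic) → no; 1× Br → no; 1× N → match; 3× C → no; 1× O → no.
That gives 1 matching atom.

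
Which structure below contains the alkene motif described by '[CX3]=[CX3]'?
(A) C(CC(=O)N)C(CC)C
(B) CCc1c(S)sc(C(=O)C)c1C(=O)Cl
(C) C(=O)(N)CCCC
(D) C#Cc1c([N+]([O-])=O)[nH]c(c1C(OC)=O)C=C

D

[CX3]=[CX3] describes a non-aromatic C=C double bond between two sp2 carbons (an alkene).
(A) has an ethyl group (-CH2CH3) but its C-C bond is a single bond between CX4 carbons, not CX3=CX3.
(B) has an ethyl group (-CH2CH3) but its C-C bond is a single bond between CX4 carbons, not CX3=CX3.
(C) has an ethyl group (-CH2CH3) but its C-C bond is a single bond between CX4 carbons, not CX3=CX3.
(D) contains a vinyl group (-CH=CH2), which satisfies every atom and bond constraint.
So the answer is (D).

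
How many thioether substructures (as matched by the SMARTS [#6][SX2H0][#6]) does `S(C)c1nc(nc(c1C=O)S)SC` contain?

2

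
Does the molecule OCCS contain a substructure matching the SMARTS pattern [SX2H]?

Yes

The pattern [SX2H] describes an aliphatic sulfur with two connections, one being H — a thiol.
The molecule carries a thiol (-SH), whose atoms satisfy every constraint of the query, so the pattern matches.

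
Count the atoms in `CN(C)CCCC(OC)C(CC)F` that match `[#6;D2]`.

4

Check the 13 heavy atoms by environment: 4× C (D1) → no; 4× C (D2) → match; 2× C (D3) → no; 1× O (D2) → no; 1× F (D1) → no; 1× N (D3) → no.
That gives 4 matching atoms.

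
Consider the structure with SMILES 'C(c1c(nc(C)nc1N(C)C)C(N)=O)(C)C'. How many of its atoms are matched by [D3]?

7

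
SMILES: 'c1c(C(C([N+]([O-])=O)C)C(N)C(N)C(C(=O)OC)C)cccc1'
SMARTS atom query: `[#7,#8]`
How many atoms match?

7

Check the 22 heavy atoms by environment: 9× C → no; 2× N → match; 1× N (charge +1) → match; 1× O (charge -1) → match; 3× O → match; 6× c (aromatic) → no.
Summing the matching environments: 2 + 1 + 1 + 3 = 7 matching atoms.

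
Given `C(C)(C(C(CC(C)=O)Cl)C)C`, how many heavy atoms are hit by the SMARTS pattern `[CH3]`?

4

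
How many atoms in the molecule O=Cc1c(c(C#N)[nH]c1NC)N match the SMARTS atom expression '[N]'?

3

The query [N] means: uppercase N matches aliphatic (non-aromatic) nitrogen only.
Check the 12 heavy atoms by environment: 1× n (aromatic) → no; 4× c (aromatic) → no; 3× N → match; 3× C → no; 1× O → no.
That gives 3 matching atoms.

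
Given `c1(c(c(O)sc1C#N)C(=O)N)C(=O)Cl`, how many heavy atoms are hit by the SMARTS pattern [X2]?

3

The query [X2] means: any atom with exactly two total connections (bonds + H).
Check the 14 heavy atoms by environment: 1× s (aromatic, X2) → match; 4× c (aromatic, X3) → no; 2× C (X3) → no; 2× O (X1) → no; 1× Cl (X1) → no; 1× O (X2) → match; 1× N (X3) → no; 1× C (X2) → match; 1× N (X1) → no.
Summing the matching environments: 1 + 1 + 1 = 3 matching atoms.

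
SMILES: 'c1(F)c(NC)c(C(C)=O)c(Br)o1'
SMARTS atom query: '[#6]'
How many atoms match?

7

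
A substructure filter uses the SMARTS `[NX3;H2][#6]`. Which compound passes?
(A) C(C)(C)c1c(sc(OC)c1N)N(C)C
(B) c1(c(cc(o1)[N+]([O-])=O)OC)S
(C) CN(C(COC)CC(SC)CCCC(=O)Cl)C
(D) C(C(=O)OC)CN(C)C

A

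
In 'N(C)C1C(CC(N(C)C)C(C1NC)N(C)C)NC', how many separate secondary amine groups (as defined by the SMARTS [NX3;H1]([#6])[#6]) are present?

[NX3;H1]([#6])[#6] is the SMARTS for a secondary amine: a trivalent nitrogen with one H, bonded to two carbons.
The molecule carries 3 separate instances of an N-methylamino group (-NHCH3) meeting every constraint; each maps to a distinct set of atoms, giving 3 matches.

3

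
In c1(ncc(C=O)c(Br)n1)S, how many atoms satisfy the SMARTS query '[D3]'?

3

Check the 10 heavy atoms by environment: 2× n (aromatic, D2) → no; 3× c (aromatic, D3) → match; 1× c (aromatic, D2) → no; 1× S (D1) → no; 1× Br (D1) → no; 1× C (D2) → no; 1× O (D1) → no.
That gives 3 matching atoms.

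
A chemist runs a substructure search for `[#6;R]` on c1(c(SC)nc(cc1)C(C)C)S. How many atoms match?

The query [#6;R] means: carbon that is part of a ring.
Check the 12 heavy atoms by environment: 1× n (aromatic, in 6-ring) → no; 5× c (aromatic, in 6-ring) → match; 2× S (acyclic) → no; 4× C (acyclic) → no.
That gives 5 matching atoms.

5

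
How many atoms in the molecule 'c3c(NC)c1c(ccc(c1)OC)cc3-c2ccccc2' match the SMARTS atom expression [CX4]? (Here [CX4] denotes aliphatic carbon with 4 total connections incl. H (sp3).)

The query [CX4] means: C with X4: aliphatic carbon with exactly 4 total connections (bonds + H).
Check the 20 heavy atoms by environment: 16× c (aromatic, X3) → no; 1× N (X3) → no; 2× C (X4) → match; 1× O (X2) → no.
That gives 2 matching atoms.

2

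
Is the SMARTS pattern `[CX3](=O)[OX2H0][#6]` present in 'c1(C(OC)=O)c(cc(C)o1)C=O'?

Yes

The pattern [CX3](=O)[OX2H0][#6] describes a carbonyl carbon bonded to an oxygen that is itself bonded to carbon (no H on that O) — an ester.
The molecule carries a methyl-ester group (-C(=O)OCH3), whose atoms satisfy every constraint of the query, so the pattern matches.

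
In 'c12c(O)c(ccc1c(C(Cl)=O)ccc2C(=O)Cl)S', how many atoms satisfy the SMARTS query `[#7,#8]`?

3

The query [#7,#8] means: nitrogen or oxygen (comma = OR).
Check the 18 heavy atoms by environment: 10× c (aromatic) → no; 3× O → match; 2× C → no; 2× Cl → no; 1× S → no.
That gives 3 matching atoms.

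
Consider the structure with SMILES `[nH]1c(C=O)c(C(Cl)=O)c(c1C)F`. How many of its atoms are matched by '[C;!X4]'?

Check the 12 heavy atoms by environment: 1× n (aromatic, X3) → no; 4× c (aromatic, X3) → no; 2× C (X3) → match; 2× O (X1) → no; 1× Cl (X1) → no; 1× F (X1) → no; 1× C (X4) → no.
That gives 2 matching atoms.

2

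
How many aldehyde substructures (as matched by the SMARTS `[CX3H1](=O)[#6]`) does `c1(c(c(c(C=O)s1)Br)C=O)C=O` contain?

[CX3H1](=O)[#6] is the SMARTS for an aldehyde: an sp2 carbon with one H, double-bonded to O and single-bonded to carbon.
The molecule carries 3 separate instances of an aldehyde (-CHO) meeting every constraint; each maps to a distinct set of atoms, giving 3 matches.

3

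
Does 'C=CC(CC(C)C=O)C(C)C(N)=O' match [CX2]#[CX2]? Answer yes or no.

The pattern [CX2]#[CX2] describes a carbon-carbon triple bond — an alkyne.
The closest candidate here is a vinyl group (-CH=CH2), but the C=C is a double bond; both carbons are CX3, not CX2. No other fragment satisfies the full query, so there is no match.

No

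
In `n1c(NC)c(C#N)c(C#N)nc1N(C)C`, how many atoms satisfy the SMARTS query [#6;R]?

4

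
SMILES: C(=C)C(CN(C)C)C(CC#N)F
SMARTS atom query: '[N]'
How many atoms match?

The query [N] means: uppercase N matches aliphatic (non-aromatic) nitrogen only.
Check the 12 heavy atoms by environment: 9× C → no; 1× F → no; 2× N → match.
That gives 2 matching atoms.

2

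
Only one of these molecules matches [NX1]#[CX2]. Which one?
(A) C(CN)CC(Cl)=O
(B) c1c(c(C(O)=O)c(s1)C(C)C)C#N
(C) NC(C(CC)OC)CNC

[NX1]#[CX2] describes a nitrogen triple-bonded to a two-connected carbon (a nitrile).
(A) has a primary amino group (-NH2) but the nitrogen is NX3 (three connections), not NX1 triple-bonded.
(B) contains a nitrile (-C#N), which satisfies every atom and bond constraint.
(C) has a primary amino group (-NH2) but the nitrogen is NX3 (three connections), not NX1 triple-bonded.
So the answer is (B).

B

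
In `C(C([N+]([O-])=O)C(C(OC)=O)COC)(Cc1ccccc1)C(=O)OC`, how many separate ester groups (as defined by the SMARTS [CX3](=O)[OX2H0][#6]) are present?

2

[CX3](=O)[OX2H0][#6] is the SMARTS for an ester: a carbonyl carbon bonded to an oxygen that is itself bonded to carbon (no H on that O).
The molecule carries 2 separate instances of a methyl-ester group (-C(=O)OCH3) meeting every constraint; each maps to a distinct set of atoms, giving 2 matches.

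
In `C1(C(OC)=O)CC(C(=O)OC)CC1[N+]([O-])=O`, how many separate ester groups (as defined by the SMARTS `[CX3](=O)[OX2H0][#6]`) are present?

2

[CX3](=O)[OX2H0][#6] is the SMARTS for an ester: a carbonyl carbon bonded to an oxygen that is itself bonded to carbon (no H on that O).
The molecule carries 2 separate instances of a methyl-ester group (-C(=O)OCH3) meeting every constraint; each maps to a distinct set of atoms, giving 2 matches.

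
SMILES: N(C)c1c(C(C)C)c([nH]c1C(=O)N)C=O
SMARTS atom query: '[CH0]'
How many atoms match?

1

The query [CH0] means: aliphatic carbon with no attached hydrogen.
Check the 15 heavy atoms by environment: 1× n (aromatic, H1) → no; 4× c (aromatic, H0) → no; 1× C (H0) → match; 2× O (H0) → no; 1× N (H2) → no; 1× N (H1) → no; 3× C (H3) → no; 2× C (H1) → no.
That gives 1 matching atom.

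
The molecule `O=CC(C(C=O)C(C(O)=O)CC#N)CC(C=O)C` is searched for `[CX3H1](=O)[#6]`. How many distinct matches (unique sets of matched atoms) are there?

3

[CX3H1](=O)[#6] is the SMARTS for an aldehyde: an sp2 carbon with one H, double-bonded to O and single-bonded to carbon.
The molecule carries 3 separate instances of an aldehyde (-CHO) meeting every constraint; each maps to a distinct set of atoms, giving 3 matches.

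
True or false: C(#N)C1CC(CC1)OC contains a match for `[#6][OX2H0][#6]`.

The pattern [#6][OX2H0][#6] describes an aliphatic oxygen bridging two carbons with no H on the oxygen — an ether.
The molecule carries a methoxy ether (-OCH3), whose atoms satisfy every constraint of the query, so the pattern matches.

True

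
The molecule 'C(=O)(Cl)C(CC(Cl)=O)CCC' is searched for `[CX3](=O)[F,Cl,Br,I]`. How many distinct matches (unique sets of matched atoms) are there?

[CX3](=O)[F,Cl,Br,I] is the SMARTS for an acyl halide: a carbonyl carbon bonded to a halogen.
The molecule carries 2 separate instances of an acyl chloride (-C(=O)Cl) meeting every constraint; each maps to a distinct set of atoms, giving 2 matches.

2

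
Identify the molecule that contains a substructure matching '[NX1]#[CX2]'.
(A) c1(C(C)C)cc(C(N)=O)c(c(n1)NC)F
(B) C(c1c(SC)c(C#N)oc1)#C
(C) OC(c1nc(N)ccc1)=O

B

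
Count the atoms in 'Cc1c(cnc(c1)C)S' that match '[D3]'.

3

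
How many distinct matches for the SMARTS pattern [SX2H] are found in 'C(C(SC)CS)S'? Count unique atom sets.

2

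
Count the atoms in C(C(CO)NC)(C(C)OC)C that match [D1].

The query [D1] means: atom with exactly one heavy-atom neighbour (degree 1).
Check the 11 heavy atoms by environment: 4× C (D1) → match; 3× C (D3) → no; 1× C (D2) → no; 1× O (D1) → match; 1× O (D2) → no; 1× N (D2) → no.
Summing the matching environments: 4 + 1 = 5 matching atoms.

5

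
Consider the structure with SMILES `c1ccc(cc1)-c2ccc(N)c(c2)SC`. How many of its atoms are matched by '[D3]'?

The query [D3] means: atom with exactly three heavy-atom neighbours.
Check the 15 heavy atoms by environment: 4× c (aromatic, D3) → match; 8× c (aromatic, D2) → no; 1× N (D1) → no; 1× S (D2) → no; 1× C (D1) → no.
That gives 4 matching atoms.

4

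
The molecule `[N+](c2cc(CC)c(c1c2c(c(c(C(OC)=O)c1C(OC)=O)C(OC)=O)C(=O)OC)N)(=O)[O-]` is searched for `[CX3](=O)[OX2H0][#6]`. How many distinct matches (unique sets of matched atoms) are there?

4

[CX3](=O)[OX2H0][#6] is the SMARTS for an ester: a carbonyl carbon bonded to an oxygen that is itself bonded to carbon (no H on that O).
The molecule carries 4 separate instances of a methyl-ester group (-C(=O)OCH3) meeting every constraint; each maps to a distinct set of atoms, giving 4 matches.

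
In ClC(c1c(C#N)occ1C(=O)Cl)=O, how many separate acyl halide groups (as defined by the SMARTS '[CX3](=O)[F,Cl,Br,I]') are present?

2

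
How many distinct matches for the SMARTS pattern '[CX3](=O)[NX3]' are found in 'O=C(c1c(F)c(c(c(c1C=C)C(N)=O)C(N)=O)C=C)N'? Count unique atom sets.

3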